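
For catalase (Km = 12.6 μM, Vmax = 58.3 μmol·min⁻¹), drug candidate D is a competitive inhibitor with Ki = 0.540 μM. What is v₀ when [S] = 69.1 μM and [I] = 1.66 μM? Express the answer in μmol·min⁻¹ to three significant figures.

33.5 μmol·min⁻¹

With α = 1 + [I]/Ki = 1 + 1.66/0.540 = 4.074, the competitive rate law is v = Vmax[S] / (αKm + [S]).
v = 58.3×69.1 / (4.074×12.6 + 69.1) = 4029/120.4 = 33.5 μmol·min⁻¹.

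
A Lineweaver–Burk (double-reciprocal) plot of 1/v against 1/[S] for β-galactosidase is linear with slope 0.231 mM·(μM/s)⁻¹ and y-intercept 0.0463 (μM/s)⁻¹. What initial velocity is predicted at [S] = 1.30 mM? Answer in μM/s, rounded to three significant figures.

4.46 μM/s

The y-intercept is 1/Vmax, so Vmax = 1/0.0463 = 21.6 μM/s.
The slope is Km/Vmax, so Km = 0.231 × 21.6 = 4.99 mM.
Then v = 21.6 × 1.30/(4.99 + 1.30) = 4.46 μM/s.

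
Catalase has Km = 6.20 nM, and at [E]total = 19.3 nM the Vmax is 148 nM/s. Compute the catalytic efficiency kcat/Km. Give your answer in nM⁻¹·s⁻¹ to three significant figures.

kcat = Vmax/[E]total = 148/19.3 = 7.67 s⁻¹.
kcat/Km = 7.67/6.20 = 1.24 nM⁻¹·s⁻¹.

1.24 nM⁻¹·s⁻¹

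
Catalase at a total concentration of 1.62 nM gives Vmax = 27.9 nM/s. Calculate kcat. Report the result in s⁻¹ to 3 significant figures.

kcat = Vmax/[E]total = 27.9 nM/s / 1.62 nM = 17.2 s⁻¹.

17.2 s⁻¹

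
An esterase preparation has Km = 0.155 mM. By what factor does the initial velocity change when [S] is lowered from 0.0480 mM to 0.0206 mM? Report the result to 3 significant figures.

Since Vmax cancels, v₂/v₁ = [S]₂(Km+[S]₁) / [S]₁(Km+[S]₂).
= 0.0206×(0.155+0.0480) / (0.0480×(0.155+0.0206)) = 0.004182/0.008429 = 0.496.

0.496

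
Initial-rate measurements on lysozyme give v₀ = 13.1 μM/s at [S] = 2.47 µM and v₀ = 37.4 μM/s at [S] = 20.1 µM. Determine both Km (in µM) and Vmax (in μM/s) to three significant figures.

Km = 7.06 µM; Vmax = 50.5 μM/s

In reciprocal form, 1/v = (Km/Vmax)·(1/[S]) + 1/Vmax. The two points give (1/[S], 1/v) = (0.4049, 0.07634) and (0.04975, 0.02674).
Slope = (0.07634 − 0.02674)/(0.4049 − 0.04975) = 0.1397; intercept = 0.07634 − 0.1397×0.4049 = 0.01979.
Vmax = 1/intercept = 50.5 μM/s; Km = slope × Vmax = 0.1397 × 50.5 = 7.06 µM.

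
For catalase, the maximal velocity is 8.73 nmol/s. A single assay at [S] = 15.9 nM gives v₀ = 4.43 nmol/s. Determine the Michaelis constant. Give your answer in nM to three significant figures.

15.4 nM

v/Vmax = 4.43/8.73 = 0.5074 = [S]/(Km+[S]).
So Km + [S] = [S]/0.5074 = 31.33 nM, giving Km = 31.33 − 15.9 = 15.4 nM.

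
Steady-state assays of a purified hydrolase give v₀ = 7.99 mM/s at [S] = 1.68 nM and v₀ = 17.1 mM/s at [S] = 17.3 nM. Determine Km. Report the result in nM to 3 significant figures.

From v = Vmax[S]/(Km+[S]), each point gives Vmax = v(Km+[S])/[S].
Equating: 7.99(Km+1.68)/1.68 = 17.1(Km+17.3)/17.3.
4.756·Km + 7.99 = 0.9884·Km + 17.1, so (4.756 − 0.9884)·Km = 17.1 − 7.99.
Km = 9.110/3.768 = 2.42 nM; then Vmax = 7.99(2.42+1.68)/1.68 = 19.5 mM/s.

2.42 nM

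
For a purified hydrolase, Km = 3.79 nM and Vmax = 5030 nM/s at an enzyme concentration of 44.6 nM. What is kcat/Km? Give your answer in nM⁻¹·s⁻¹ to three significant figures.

29.8 nM⁻¹·s⁻¹

kcat = Vmax/[E]total = 5030/44.6 = 113 s⁻¹.
kcat/Km = 113/3.79 = 29.8 nM⁻¹·s⁻¹.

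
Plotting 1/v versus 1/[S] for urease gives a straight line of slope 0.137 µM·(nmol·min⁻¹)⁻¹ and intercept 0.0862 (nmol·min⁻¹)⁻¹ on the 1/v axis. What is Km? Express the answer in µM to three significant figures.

1.59 µM

y-intercept = 1/Vmax ⇒ Vmax = 11.6 nmol·min⁻¹; slope = Km/Vmax ⇒ Km = slope × Vmax.
Km = 0.137 × 11.6 = 1.59 µM.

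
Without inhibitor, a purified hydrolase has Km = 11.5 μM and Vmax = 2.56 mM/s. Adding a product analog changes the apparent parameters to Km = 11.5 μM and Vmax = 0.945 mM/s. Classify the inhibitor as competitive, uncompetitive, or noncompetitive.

noncompetitive

Vmax decreases (2.56 → 0.945 mM/s) while Km is unchanged — pure noncompetitive inhibition.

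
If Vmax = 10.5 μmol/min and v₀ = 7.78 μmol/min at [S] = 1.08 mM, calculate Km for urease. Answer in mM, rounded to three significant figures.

0.378 mM

From v = Vmax[S]/(Km+[S]), Km = [S](Vmax − v)/v.
Km = 1.08 × (10.5 − 7.78) / 7.78 = 2.938/7.78 = 0.378 mM.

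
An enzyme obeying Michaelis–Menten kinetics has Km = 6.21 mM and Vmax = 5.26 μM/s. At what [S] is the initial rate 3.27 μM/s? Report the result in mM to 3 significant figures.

10.2 mM

Rearranging v = Vmax[S]/(Km+[S]) gives [S] = Km·v/(Vmax − v).
[S] = 6.21 × 3.27 / (5.26 − 3.27) = 20.31/1.990 = 10.2 mM.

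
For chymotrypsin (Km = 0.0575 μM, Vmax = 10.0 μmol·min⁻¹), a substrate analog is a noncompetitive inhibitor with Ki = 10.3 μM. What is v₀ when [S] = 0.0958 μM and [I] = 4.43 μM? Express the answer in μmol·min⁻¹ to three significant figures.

With α = 1 + [I]/Ki = 1 + 4.43/10.3 = 1.430, the noncompetitive rate law is v = (Vmax/α)·[S] / (Km + [S]).
v = (10.0/1.430)×0.0958 / (0.0575 + 0.0958) = 0.6699/0.1533 = 4.37 μmol·min⁻¹.

4.37 μmol·min⁻¹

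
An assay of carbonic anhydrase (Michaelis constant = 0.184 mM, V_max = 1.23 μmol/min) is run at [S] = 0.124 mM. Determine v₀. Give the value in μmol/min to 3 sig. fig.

[S]/(Km+[S]) = 0.124/0.3080 = 0.4026, the fractional saturation.
v = 0.4026 × Vmax = 0.4026 × 1.23 = 0.495 μmol/min.

0.495 μmol/min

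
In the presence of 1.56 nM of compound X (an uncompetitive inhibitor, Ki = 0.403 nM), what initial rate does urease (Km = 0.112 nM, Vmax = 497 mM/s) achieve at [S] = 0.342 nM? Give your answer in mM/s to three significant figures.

95.6 mM/s

With α = 1 + [I]/Ki = 1 + 1.56/0.403 = 4.871, the uncompetitive rate law is v = (Vmax/α)·[S] / (Km/α + [S]).
v = (497/4.871)×0.342 / (0.112/4.871 + 0.342) = 34.90/0.3650 = 95.6 mM/s.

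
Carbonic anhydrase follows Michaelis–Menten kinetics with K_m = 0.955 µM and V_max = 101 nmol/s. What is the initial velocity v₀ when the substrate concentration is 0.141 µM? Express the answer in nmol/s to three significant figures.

13.0 nmol/s

v = Vmax·[S]/(Km + [S]) = 101 × 0.141 / (0.955 + 0.141)
  = 14.24 / 1.096 = 13.0 nmol/s.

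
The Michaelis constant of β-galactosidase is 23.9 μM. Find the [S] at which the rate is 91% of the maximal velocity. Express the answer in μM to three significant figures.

v/Vmax = [S]/(Km+[S]) = 0.91, so [S] = Km·0.91/(1 − 0.91) = 23.9 × 10.11.
[S] = 242 μM.

242 μM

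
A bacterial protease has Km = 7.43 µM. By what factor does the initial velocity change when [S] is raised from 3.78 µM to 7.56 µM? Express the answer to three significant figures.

Since Vmax cancels, v₂/v₁ = [S]₂(Km+[S]₁) / [S]₁(Km+[S]₂).
= 7.56×(7.43+3.78) / (3.78×(7.43+7.56)) = 84.75/56.66 = 1.50.

1.50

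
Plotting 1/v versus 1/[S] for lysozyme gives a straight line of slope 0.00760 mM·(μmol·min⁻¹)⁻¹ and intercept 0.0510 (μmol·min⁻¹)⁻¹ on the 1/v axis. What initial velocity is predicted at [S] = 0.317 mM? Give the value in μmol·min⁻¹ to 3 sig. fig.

13.3 μmol·min⁻¹

The y-intercept is 1/Vmax, so Vmax = 1/0.0510 = 19.6 μmol·min⁻¹.
The slope is Km/Vmax, so Km = 0.00760 × 19.6 = 0.149 mM.
Then v = 19.6 × 0.317/(0.149 + 0.317) = 13.3 μmol·min⁻¹.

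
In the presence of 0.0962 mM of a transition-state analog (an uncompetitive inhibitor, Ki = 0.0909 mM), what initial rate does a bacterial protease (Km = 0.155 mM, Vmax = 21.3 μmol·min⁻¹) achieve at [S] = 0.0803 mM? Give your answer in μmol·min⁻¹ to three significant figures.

α = 1 + [I]/Ki = 1 + 0.0962/0.0909 = 2.058.
For an uncompetitive inhibitor, both parameters are divided by α, giving Vmax/α and Km/α: Km,app = 0.0753 mM, Vmax,app = 10.3 μmol·min⁻¹.
v = Vmax,app·[S]/(Km,app + [S]) = 10.3 × 0.0803/(0.0753 + 0.0803) = 5.34 μmol·min⁻¹.

5.34 μmol·min⁻¹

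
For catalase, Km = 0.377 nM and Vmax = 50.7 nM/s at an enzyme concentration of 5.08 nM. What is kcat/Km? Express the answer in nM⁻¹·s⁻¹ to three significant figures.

kcat = Vmax/[E]total = 50.7/5.08 = 9.98 s⁻¹.
kcat/Km = 9.98/0.377 = 26.5 nM⁻¹·s⁻¹.

26.5 nM⁻¹·s⁻¹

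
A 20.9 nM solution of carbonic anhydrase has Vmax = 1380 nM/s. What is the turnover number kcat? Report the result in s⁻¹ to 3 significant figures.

kcat = Vmax/[E]total = 1380 nM/s / 20.9 nM = 66.0 s⁻¹.

66.0 s⁻¹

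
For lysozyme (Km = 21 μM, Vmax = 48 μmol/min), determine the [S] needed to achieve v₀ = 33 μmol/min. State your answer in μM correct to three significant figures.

46.2 μM

The required fractional saturation is v/Vmax = 33/48 = 0.6875.
Then [S]/(Km+[S]) = 0.6875 ⇒ [S] = 21 × 0.6875/(1 − 0.6875) = 46.2 μM.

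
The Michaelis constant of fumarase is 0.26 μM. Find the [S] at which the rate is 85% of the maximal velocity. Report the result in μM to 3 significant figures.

1.47 μM

v/Vmax = [S]/(Km+[S]) = 0.85, so [S] = Km·0.85/(1 − 0.85) = 0.26 × 5.667.
[S] = 1.47 μM.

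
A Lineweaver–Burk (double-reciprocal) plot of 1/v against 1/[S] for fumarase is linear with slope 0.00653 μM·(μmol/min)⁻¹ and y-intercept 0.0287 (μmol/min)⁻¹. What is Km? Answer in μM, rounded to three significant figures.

0.228 μM

y-intercept = 1/Vmax ⇒ Vmax = 34.8 μmol/min; slope = Km/Vmax ⇒ Km = slope × Vmax.
Km = 0.00653 × 34.8 = 0.228 μM.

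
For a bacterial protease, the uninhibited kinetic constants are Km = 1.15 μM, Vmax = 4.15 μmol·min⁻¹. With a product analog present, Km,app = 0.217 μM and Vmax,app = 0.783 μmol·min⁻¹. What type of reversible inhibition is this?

uncompetitive

Both Km and Vmax decrease by the same factor (~5.30-fold) — characteristic of uncompetitive inhibition.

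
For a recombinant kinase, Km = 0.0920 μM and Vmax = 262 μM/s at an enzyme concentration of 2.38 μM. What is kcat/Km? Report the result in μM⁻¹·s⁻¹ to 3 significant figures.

1200 μM⁻¹·s⁻¹

kcat = Vmax/[E]total = 262/2.38 = 110 s⁻¹.
kcat/Km = 110/0.0920 = 1200 μM⁻¹·s⁻¹.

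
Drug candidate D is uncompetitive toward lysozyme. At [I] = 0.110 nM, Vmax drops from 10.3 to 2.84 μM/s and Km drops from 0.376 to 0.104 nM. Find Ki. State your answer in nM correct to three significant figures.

Uncompetitive: Vmax,app = Vmax/α (and Km,app = Km/α) with α = 1 + [I]/Ki.
α = Vmax/Vmax,app = 10.3/2.84 = 3.627.
Ki = [I]/(α − 1) = 0.110/2.627 = 0.0419 nM.

0.0419 nM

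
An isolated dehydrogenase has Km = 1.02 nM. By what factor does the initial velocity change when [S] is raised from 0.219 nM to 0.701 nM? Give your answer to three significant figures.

2.30

The fractional saturations are [S]/(Km+[S]) = 0.219/1.239 = 0.1768 and 0.701/1.721 = 0.4073.
v₂/v₁ is just their ratio: 0.4073/0.1768 = 2.30.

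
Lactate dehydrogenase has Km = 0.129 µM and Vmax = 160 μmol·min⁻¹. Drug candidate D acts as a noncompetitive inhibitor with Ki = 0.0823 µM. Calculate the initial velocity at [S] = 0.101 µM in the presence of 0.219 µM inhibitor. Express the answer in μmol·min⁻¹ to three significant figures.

19.2 μmol·min⁻¹

With α = 1 + [I]/Ki = 1 + 0.219/0.0823 = 3.661, the noncompetitive rate law is v = (Vmax/α)·[S] / (Km + [S]).
v = (160/3.661)×0.101 / (0.129 + 0.101) = 4.414/0.2300 = 19.2 μmol·min⁻¹.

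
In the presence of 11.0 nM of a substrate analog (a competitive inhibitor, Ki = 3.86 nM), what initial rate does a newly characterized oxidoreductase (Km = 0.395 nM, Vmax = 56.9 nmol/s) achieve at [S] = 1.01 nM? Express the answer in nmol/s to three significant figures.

22.7 nmol/s

With α = 1 + [I]/Ki = 1 + 11.0/3.86 = 3.850, the competitive rate law is v = Vmax[S] / (αKm + [S]).
v = 56.9×1.01 / (3.850×0.395 + 1.01) = 57.47/2.531 = 22.7 nmol/s.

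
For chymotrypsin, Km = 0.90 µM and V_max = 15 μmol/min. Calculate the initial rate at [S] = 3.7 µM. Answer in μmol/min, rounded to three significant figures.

12.1 μmol/min

[S]/(Km+[S]) = 3.7/4.600 = 0.8043, the fractional saturation.
v = 0.8043 × Vmax = 0.8043 × 15 = 12.1 μmol/min.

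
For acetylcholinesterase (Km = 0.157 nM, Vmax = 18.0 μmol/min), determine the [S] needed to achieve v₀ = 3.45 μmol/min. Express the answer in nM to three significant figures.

0.0372 nM

The required fractional saturation is v/Vmax = 3.45/18.0 = 0.1917.
Then [S]/(Km+[S]) = 0.1917 ⇒ [S] = 0.157 × 0.1917/(1 − 0.1917) = 0.0372 nM.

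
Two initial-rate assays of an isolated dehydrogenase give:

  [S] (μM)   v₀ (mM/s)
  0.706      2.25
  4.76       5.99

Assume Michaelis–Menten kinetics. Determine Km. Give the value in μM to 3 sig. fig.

In reciprocal form, 1/v = (Km/Vmax)·(1/[S]) + 1/Vmax. The two points give (1/[S], 1/v) = (1.416, 0.4444) and (0.2101, 0.1669).
Slope = (0.4444 − 0.1669)/(1.416 − 0.2101) = 0.2300; intercept = 0.4444 − 0.2300×1.416 = 0.1186.
Vmax = 1/intercept = 8.43 mM/s; Km = slope × Vmax = 0.2300 × 8.43 = 1.94 μM.

1.94 μM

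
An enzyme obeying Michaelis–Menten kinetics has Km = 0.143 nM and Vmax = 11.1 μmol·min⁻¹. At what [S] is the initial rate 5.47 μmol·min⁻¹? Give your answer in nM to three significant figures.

0.139 nM

The required fractional saturation is v/Vmax = 5.47/11.1 = 0.4928.
Then [S]/(Km+[S]) = 0.4928 ⇒ [S] = 0.143 × 0.4928/(1 − 0.4928) = 0.139 nM.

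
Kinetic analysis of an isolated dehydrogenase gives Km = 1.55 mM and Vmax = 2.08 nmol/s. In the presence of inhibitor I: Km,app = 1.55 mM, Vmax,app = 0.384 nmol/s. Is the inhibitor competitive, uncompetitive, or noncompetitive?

Vmax decreases (2.08 → 0.384 nmol/s) while Km is unchanged — pure noncompetitive inhibition.

noncompetitive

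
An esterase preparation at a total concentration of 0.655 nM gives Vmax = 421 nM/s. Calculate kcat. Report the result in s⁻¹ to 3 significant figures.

kcat = Vmax/[E]total = 421 nM/s / 0.655 nM = 643 s⁻¹.

643 s⁻¹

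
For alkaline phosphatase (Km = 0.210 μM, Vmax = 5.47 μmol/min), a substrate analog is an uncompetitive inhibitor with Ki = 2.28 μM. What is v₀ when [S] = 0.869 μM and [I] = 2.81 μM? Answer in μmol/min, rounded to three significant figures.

α = 1 + [I]/Ki = 1 + 2.81/2.28 = 2.232.
For an uncompetitive inhibitor, both parameters are divided by α, giving Vmax/α and Km/α: Km,app = 0.0941 μM, Vmax,app = 2.45 μmol/min.
v = Vmax,app·[S]/(Km,app + [S]) = 2.45 × 0.869/(0.0941 + 0.869) = 2.21 μmol/min.

2.21 μmol/min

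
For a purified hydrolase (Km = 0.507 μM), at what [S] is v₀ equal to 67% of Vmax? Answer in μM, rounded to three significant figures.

v/Vmax = [S]/(Km+[S]) = 0.67, so [S] = Km·0.67/(1 − 0.67) = 0.507 × 2.030.
[S] = 1.03 μM.

1.03 μM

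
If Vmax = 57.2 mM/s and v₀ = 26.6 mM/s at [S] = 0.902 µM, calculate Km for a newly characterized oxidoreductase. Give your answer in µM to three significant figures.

1.04 µM

From v = Vmax[S]/(Km+[S]), Km = [S](Vmax − v)/v.
Km = 0.902 × (57.2 − 26.6) / 26.6 = 27.60/26.6 = 1.04 µM.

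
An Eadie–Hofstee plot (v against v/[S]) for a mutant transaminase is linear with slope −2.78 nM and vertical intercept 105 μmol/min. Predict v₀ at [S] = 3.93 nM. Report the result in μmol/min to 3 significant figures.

61.5 μmol/min

In the Eadie–Hofstee form v = Vmax − Km·(v/[S]), the slope is −Km and the intercept is Vmax, so Km = 2.78 nM and Vmax = 105 μmol/min.
v = 105 × 3.93/(2.78 + 3.93) = 61.5 μmol/min.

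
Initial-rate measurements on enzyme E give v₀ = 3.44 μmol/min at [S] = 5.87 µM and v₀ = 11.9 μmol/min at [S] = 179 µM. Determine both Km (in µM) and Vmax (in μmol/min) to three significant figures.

From v = Vmax[S]/(Km+[S]), each point gives Vmax = v(Km+[S])/[S].
Equating: 3.44(Km+5.87)/5.87 = 11.9(Km+179)/179.
0.5860·Km + 3.44 = 0.06648·Km + 11.9, so (0.5860 − 0.06648)·Km = 11.9 − 3.44.
Km = 8.460/0.5196 = 16.3 µM; then Vmax = 3.44(16.3+5.87)/5.87 = 13.0 μmol/min.

Km = 16.3 µM; Vmax = 13.0 μmol/min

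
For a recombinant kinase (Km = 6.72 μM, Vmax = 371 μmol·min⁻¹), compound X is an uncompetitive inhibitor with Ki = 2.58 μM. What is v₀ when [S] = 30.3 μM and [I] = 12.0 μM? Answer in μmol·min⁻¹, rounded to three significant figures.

63.2 μmol·min⁻¹

With α = 1 + [I]/Ki = 1 + 12.0/2.58 = 5.651, the uncompetitive rate law is v = (Vmax/α)·[S] / (Km/α + [S]).
v = (371/5.651)×30.3 / (6.72/5.651 + 30.3) = 1989/31.49 = 63.2 μmol·min⁻¹.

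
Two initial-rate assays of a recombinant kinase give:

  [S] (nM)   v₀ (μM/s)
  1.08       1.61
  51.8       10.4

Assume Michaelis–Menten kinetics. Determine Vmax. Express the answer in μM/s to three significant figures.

In reciprocal form, 1/v = (Km/Vmax)·(1/[S]) + 1/Vmax. The two points give (1/[S], 1/v) = (0.9259, 0.6211) and (0.01931, 0.09615).
Slope = (0.6211 − 0.09615)/(0.9259 − 0.01931) = 0.5790; intercept = 0.6211 − 0.5790×0.9259 = 0.08498.
Vmax = 1/intercept = 11.8 μM/s; Km = slope × Vmax = 0.5790 × 11.8 = 6.81 nM.

11.8 μM/s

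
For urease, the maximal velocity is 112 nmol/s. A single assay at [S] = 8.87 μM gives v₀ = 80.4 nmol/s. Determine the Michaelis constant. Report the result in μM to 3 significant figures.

3.49 μM

From v = Vmax[S]/(Km+[S]), Km = [S](Vmax − v)/v.
Km = 8.87 × (112 − 80.4) / 80.4 = 280.3/80.4 = 3.49 μM.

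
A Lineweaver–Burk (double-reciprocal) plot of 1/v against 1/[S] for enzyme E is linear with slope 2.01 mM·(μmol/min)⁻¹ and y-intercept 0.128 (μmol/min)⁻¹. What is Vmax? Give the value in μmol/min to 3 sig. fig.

7.81 μmol/min

The y-intercept of a Lineweaver–Burk plot equals 1/Vmax, so Vmax = 1/0.128 = 7.81 μmol/min.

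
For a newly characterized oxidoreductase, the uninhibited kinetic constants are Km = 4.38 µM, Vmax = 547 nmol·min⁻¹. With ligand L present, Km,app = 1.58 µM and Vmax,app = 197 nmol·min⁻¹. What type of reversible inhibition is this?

Both Km and Vmax decrease by the same factor (~2.78-fold) — characteristic of uncompetitive inhibition.

uncompetitive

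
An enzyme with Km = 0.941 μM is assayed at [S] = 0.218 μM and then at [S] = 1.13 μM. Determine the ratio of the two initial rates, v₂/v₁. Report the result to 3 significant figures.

2.90

The fractional saturations are [S]/(Km+[S]) = 0.218/1.159 = 0.1881 and 1.13/2.071 = 0.5456.
v₂/v₁ is just their ratio: 0.5456/0.1881 = 2.90.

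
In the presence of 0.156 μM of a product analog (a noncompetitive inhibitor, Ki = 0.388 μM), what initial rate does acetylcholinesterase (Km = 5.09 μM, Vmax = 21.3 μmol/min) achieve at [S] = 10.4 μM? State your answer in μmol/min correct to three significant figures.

10.2 μmol/min

With α = 1 + [I]/Ki = 1 + 0.156/0.388 = 1.402, the noncompetitive rate law is v = (Vmax/α)·[S] / (Km + [S]).
v = (21.3/1.402)×10.4 / (5.09 + 10.4) = 158.0/15.49 = 10.2 μmol/min.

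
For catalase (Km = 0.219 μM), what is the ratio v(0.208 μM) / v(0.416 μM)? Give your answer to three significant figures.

0.744

Since Vmax cancels, v₂/v₁ = [S]₂(Km+[S]₁) / [S]₁(Km+[S]₂).
= 0.208×(0.219+0.416) / (0.416×(0.219+0.208)) = 0.1321/0.1776 = 0.744.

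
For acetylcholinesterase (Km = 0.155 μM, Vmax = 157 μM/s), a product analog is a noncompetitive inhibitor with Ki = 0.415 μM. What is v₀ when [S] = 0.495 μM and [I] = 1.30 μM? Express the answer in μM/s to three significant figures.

28.9 μM/s

α = 1 + [I]/Ki = 1 + 1.30/0.415 = 4.133.
For a noncompetitive inhibitor, Vmax is reduced to Vmax/α while Km is unchanged: Km,app = 0.155 μM, Vmax,app = 38.0 μM/s.
v = Vmax,app·[S]/(Km,app + [S]) = 38.0 × 0.495/(0.155 + 0.495) = 28.9 μM/s.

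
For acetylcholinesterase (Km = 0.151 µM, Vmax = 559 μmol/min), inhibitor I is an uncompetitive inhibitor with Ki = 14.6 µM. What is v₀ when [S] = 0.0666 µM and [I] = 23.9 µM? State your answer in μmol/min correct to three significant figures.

114 μmol/min

α = 1 + [I]/Ki = 1 + 23.9/14.6 = 2.637.
For an uncompetitive inhibitor, both parameters are divided by α, giving Vmax/α and Km/α: Km,app = 0.0573 µM, Vmax,app = 212 μmol/min.
v = Vmax,app·[S]/(Km,app + [S]) = 212 × 0.0666/(0.0573 + 0.0666) = 114 μmol/min.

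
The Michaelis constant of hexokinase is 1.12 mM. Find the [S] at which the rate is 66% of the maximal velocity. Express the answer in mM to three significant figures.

2.17 mM

v/Vmax = [S]/(Km+[S]) = 0.66, so [S] = Km·0.66/(1 − 0.66) = 1.12 × 1.941.
[S] = 2.17 mM.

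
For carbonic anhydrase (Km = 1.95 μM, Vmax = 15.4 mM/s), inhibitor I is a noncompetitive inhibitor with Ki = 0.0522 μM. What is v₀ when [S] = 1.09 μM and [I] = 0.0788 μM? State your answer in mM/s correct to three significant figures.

With α = 1 + [I]/Ki = 1 + 0.0788/0.0522 = 2.510, the noncompetitive rate law is v = (Vmax/α)·[S] / (Km + [S]).
v = (15.4/2.510)×1.09 / (1.95 + 1.09) = 6.689/3.040 = 2.20 mM/s.

2.20 mM/s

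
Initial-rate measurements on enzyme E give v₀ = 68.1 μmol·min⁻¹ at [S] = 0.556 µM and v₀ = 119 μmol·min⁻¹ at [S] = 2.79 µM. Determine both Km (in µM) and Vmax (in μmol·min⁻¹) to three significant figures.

Km = 0.638 µM; Vmax = 146 μmol·min⁻¹

In reciprocal form, 1/v = (Km/Vmax)·(1/[S]) + 1/Vmax. The two points give (1/[S], 1/v) = (1.799, 0.01468) and (0.3584, 0.008403).
Slope = (0.01468 − 0.008403)/(1.799 − 0.3584) = 0.004361; intercept = 0.01468 − 0.004361×1.799 = 0.006840.
Vmax = 1/intercept = 146 μmol·min⁻¹; Km = slope × Vmax = 0.004361 × 146 = 0.638 µM.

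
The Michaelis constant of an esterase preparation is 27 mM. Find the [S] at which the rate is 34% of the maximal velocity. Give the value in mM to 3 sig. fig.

13.9 mM

v/Vmax = [S]/(Km+[S]) = 0.34, so [S] = Km·0.34/(1 − 0.34) = 27 × 0.5152.
[S] = 13.9 mM.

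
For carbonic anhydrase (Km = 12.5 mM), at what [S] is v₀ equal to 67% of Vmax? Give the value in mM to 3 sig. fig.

v/Vmax = [S]/(Km+[S]) = 0.67, so [S] = Km·0.67/(1 − 0.67) = 12.5 × 2.030.
[S] = 25.4 mM.

25.4 mM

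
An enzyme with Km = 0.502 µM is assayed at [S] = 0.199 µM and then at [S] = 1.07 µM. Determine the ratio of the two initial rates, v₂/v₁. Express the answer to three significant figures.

The fractional saturations are [S]/(Km+[S]) = 0.199/0.7010 = 0.2839 and 1.07/1.572 = 0.6807.
v₂/v₁ is just their ratio: 0.6807/0.2839 = 2.40.

2.40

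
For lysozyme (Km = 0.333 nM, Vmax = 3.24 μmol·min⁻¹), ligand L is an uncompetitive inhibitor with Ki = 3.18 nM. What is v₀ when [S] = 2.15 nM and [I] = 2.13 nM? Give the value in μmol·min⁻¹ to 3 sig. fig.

1.78 μmol·min⁻¹

With α = 1 + [I]/Ki = 1 + 2.13/3.18 = 1.670, the uncompetitive rate law is v = (Vmax/α)·[S] / (Km/α + [S]).
v = (3.24/1.670)×2.15 / (0.333/1.670 + 2.15) = 4.172/2.349 = 1.78 μmol·min⁻¹.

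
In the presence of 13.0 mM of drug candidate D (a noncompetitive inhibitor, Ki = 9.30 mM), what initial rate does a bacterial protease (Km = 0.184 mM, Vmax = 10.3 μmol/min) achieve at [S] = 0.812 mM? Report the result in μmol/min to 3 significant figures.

3.50 μmol/min

With α = 1 + [I]/Ki = 1 + 13.0/9.30 = 2.398, the noncompetitive rate law is v = (Vmax/α)·[S] / (Km + [S]).
v = (10.3/2.398)×0.812 / (0.184 + 0.812) = 3.488/0.9960 = 3.50 μmol/min.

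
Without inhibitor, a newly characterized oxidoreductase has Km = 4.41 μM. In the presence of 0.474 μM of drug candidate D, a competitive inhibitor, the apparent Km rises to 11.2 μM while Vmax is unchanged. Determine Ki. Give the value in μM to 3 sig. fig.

0.308 μM

Competitive: Km,app = α·Km with α = 1 + [I]/Ki.
α = Km,app/Km = 11.2/4.41 = 2.540.
Ki = [I]/(α − 1) = 0.474/1.540 = 0.308 μM.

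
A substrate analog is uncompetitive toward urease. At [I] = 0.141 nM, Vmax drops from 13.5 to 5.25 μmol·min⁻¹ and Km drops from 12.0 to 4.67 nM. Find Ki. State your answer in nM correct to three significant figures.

Uncompetitive: Vmax,app = Vmax/α (and Km,app = Km/α) with α = 1 + [I]/Ki.
α = Vmax/Vmax,app = 13.5/5.25 = 2.571.
Since α = 1 + [I]/Ki, [I]/Ki = 2.571 − 1 = 1.571 and Ki = 0.141/1.571 = 0.0897 nM.

0.0897 nM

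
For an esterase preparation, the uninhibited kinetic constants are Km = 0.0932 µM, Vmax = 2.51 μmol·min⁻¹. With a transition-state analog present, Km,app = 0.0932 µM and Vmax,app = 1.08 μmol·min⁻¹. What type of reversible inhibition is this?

noncompetitive

Vmax decreases (2.51 → 1.08 μmol·min⁻¹) while Km is unchanged — pure noncompetitive inhibition.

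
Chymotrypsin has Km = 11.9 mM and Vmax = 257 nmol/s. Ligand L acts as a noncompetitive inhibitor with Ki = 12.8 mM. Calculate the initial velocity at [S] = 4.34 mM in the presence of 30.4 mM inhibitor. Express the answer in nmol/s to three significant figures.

With α = 1 + [I]/Ki = 1 + 30.4/12.8 = 3.375, the noncompetitive rate law is v = (Vmax/α)·[S] / (Km + [S]).
v = (257/3.375)×4.34 / (11.9 + 4.34) = 330.5/16.24 = 20.3 nmol/s.

20.3 nmol/s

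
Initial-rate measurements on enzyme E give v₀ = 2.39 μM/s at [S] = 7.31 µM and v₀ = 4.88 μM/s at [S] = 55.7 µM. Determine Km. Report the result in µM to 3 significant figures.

10.4 µM

In reciprocal form, 1/v = (Km/Vmax)·(1/[S]) + 1/Vmax. The two points give (1/[S], 1/v) = (0.1368, 0.4184) and (0.01795, 0.2049).
Slope = (0.4184 − 0.2049)/(0.1368 − 0.01795) = 1.796; intercept = 0.4184 − 1.796×0.1368 = 0.1727.
Vmax = 1/intercept = 5.79 μM/s; Km = slope × Vmax = 1.796 × 5.79 = 10.4 µM.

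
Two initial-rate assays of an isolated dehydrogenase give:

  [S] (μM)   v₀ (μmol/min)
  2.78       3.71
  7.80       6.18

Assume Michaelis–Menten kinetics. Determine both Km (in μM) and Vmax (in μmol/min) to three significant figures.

Km = 4.56 μM; Vmax = 9.79 μmol/min

In reciprocal form, 1/v = (Km/Vmax)·(1/[S]) + 1/Vmax. The two points give (1/[S], 1/v) = (0.3597, 0.2695) and (0.1282, 0.1618).
Slope = (0.2695 − 0.1618)/(0.3597 − 0.1282) = 0.4653; intercept = 0.2695 − 0.4653×0.3597 = 0.1022.
Vmax = 1/intercept = 9.79 μmol/min; Km = slope × Vmax = 0.4653 × 9.79 = 4.56 μM.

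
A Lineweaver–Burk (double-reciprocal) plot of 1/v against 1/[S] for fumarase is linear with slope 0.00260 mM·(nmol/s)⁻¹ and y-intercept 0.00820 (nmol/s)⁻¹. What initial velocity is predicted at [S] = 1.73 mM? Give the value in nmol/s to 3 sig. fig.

103 nmol/s

The y-intercept is 1/Vmax, so Vmax = 1/0.00820 = 122 nmol/s.
The slope is Km/Vmax, so Km = 0.00260 × 122 = 0.317 mM.
Then v = 122 × 1.73/(0.317 + 1.73) = 103 nmol/s.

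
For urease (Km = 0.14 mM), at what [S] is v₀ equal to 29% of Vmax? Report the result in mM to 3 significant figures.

0.0572 mM

v/Vmax = [S]/(Km+[S]) = 0.29, so [S] = Km·0.29/(1 − 0.29) = 0.14 × 0.4085.
[S] = 0.0572 mM.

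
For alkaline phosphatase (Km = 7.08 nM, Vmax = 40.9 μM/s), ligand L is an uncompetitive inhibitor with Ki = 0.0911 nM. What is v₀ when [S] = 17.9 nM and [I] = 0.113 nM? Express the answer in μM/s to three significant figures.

15.5 μM/s

With α = 1 + [I]/Ki = 1 + 0.113/0.0911 = 2.240, the uncompetitive rate law is v = (Vmax/α)·[S] / (Km/α + [S]).
v = (40.9/2.240)×17.9 / (7.08/2.240 + 17.9) = 326.8/21.06 = 15.5 μM/s.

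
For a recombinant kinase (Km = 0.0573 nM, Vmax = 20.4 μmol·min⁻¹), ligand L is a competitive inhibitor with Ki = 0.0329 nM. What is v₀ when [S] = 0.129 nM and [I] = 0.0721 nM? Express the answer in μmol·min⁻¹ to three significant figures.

8.44 μmol·min⁻¹

With α = 1 + [I]/Ki = 1 + 0.0721/0.0329 = 3.191, the competitive rate law is v = Vmax[S] / (αKm + [S]).
v = 20.4×0.129 / (3.191×0.0573 + 0.129) = 2.632/0.3119 = 8.44 μmol·min⁻¹.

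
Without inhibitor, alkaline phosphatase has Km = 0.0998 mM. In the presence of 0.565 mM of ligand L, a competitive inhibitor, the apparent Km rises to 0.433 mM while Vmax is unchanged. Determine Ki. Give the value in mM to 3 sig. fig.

Competitive: Km,app = α·Km with α = 1 + [I]/Ki.
α = Km,app/Km = 0.433/0.0998 = 4.339.
Ki = [I]/(α − 1) = 0.565/3.339 = 0.169 mM.

0.169 mM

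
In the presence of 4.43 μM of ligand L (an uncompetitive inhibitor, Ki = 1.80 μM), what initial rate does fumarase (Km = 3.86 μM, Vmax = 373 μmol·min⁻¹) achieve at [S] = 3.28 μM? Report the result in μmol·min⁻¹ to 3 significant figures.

80.4 μmol·min⁻¹

With α = 1 + [I]/Ki = 1 + 4.43/1.80 = 3.461, the uncompetitive rate law is v = (Vmax/α)·[S] / (Km/α + [S]).
v = (373/3.461)×3.28 / (3.86/3.461 + 3.28) = 353.5/4.395 = 80.4 μmol·min⁻¹.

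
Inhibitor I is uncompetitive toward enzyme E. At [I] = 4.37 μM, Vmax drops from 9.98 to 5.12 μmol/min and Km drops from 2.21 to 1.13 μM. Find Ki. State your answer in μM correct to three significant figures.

4.60 μM

Uncompetitive: Vmax,app = Vmax/α (and Km,app = Km/α) with α = 1 + [I]/Ki.
α = Vmax/Vmax,app = 9.98/5.12 = 1.949.
Since α = 1 + [I]/Ki, [I]/Ki = 1.949 − 1 = 0.9492 and Ki = 4.37/0.9492 = 4.60 μM.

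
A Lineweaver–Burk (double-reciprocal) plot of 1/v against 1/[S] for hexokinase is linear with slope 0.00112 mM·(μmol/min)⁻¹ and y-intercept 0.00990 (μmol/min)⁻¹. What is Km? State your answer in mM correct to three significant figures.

0.113 mM

y-intercept = 1/Vmax ⇒ Vmax = 101 μmol/min; slope = Km/Vmax ⇒ Km = slope × Vmax.
Km = 0.00112 × 101 = 0.113 mM.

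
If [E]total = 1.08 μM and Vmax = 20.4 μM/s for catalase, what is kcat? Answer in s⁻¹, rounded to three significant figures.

18.9 s⁻¹

kcat = Vmax/[E]total = 20.4 μM/s / 1.08 μM = 18.9 s⁻¹.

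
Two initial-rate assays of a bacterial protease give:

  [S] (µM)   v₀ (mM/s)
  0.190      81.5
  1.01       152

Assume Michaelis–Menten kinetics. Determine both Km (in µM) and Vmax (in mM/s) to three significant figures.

Km = 0.253 µM; Vmax = 190 mM/s

From v = Vmax[S]/(Km+[S]), each point gives Vmax = v(Km+[S])/[S].
Equating: 81.5(Km+0.190)/0.190 = 152(Km+1.01)/1.01.
428.9·Km + 81.5 = 150.5·Km + 152, so (428.9 − 150.5)·Km = 152 − 81.5.
Km = 70.50/278.5 = 0.253 µM; then Vmax = 81.5(0.253+0.190)/0.190 = 190 mM/s.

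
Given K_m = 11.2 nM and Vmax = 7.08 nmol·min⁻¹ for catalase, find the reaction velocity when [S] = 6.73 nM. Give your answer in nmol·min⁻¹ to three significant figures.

2.66 nmol·min⁻¹

[S]/(Km+[S]) = 6.73/17.93 = 0.3753, the fractional saturation.
v = 0.3753 × Vmax = 0.3753 × 7.08 = 2.66 nmol·min⁻¹.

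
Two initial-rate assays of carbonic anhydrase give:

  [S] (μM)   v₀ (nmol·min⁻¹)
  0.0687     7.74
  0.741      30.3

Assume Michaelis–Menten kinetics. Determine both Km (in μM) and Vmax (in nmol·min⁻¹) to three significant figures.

In reciprocal form, 1/v = (Km/Vmax)·(1/[S]) + 1/Vmax. The two points give (1/[S], 1/v) = (14.56, 0.1292) and (1.350, 0.03300).
Slope = (0.1292 − 0.03300)/(14.56 − 1.350) = 0.007284; intercept = 0.1292 − 0.007284×14.56 = 0.02317.
Vmax = 1/intercept = 43.2 nmol·min⁻¹; Km = slope × Vmax = 0.007284 × 43.2 = 0.314 μM.

Km = 0.314 μM; Vmax = 43.2 nmol·min⁻¹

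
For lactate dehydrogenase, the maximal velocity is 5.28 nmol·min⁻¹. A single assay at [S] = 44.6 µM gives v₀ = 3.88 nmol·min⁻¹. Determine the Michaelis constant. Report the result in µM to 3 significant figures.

From v = Vmax[S]/(Km+[S]), Km = [S](Vmax − v)/v.
Km = 44.6 × (5.28 − 3.88) / 3.88 = 62.44/3.88 = 16.1 µM.

16.1 µM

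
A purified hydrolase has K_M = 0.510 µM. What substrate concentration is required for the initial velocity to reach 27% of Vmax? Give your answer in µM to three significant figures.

v/Vmax = [S]/(Km+[S]) = 0.27, so [S] = Km·0.27/(1 − 0.27) = 0.510 × 0.3699.
[S] = 0.189 µM.

0.189 µM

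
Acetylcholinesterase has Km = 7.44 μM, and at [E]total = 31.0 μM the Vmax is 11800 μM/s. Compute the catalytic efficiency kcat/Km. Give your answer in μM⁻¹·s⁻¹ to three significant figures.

51.2 μM⁻¹·s⁻¹

kcat = Vmax/[E]total = 11800/31.0 = 381 s⁻¹.
kcat/Km = 381/7.44 = 51.2 μM⁻¹·s⁻¹.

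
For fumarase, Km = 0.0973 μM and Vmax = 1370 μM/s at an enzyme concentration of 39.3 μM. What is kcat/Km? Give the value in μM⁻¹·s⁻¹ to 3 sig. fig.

kcat = Vmax/[E]total = 1370/39.3 = 34.9 s⁻¹.
kcat/Km = 34.9/0.0973 = 358 μM⁻¹·s⁻¹.

358 μM⁻¹·s⁻¹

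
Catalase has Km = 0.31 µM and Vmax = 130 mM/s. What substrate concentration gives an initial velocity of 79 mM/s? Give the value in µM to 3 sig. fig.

0.480 µM

The required fractional saturation is v/Vmax = 79/130 = 0.6077.
Then [S]/(Km+[S]) = 0.6077 ⇒ [S] = 0.31 × 0.6077/(1 − 0.6077) = 0.480 µM.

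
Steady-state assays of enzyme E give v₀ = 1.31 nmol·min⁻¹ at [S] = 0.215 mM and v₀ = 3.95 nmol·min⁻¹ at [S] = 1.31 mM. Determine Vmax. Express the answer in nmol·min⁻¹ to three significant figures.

In reciprocal form, 1/v = (Km/Vmax)·(1/[S]) + 1/Vmax. The two points give (1/[S], 1/v) = (4.651, 0.7634) and (0.7634, 0.2532).
Slope = (0.7634 − 0.2532)/(4.651 − 0.7634) = 0.1312; intercept = 0.7634 − 0.1312×4.651 = 0.1530.
Vmax = 1/intercept = 6.54 nmol·min⁻¹; Km = slope × Vmax = 0.1312 × 6.54 = 0.858 mM.

6.54 nmol·min⁻¹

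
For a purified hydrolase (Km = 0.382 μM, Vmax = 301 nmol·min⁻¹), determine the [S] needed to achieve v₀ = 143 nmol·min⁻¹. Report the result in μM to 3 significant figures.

The required fractional saturation is v/Vmax = 143/301 = 0.4751.
Then [S]/(Km+[S]) = 0.4751 ⇒ [S] = 0.382 × 0.4751/(1 − 0.4751) = 0.346 μM.

0.346 μM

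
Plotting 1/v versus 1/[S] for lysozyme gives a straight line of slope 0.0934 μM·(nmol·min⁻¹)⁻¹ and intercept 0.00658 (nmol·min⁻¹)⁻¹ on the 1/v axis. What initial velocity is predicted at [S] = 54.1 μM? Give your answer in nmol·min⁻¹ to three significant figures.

The y-intercept is 1/Vmax, so Vmax = 1/0.00658 = 152 nmol·min⁻¹.
The slope is Km/Vmax, so Km = 0.0934 × 152 = 14.2 μM.
Then v = 152 × 54.1/(14.2 + 54.1) = 120 nmol·min⁻¹.

120 nmol·min⁻¹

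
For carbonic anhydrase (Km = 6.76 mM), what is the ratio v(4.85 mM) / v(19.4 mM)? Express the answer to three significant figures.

0.563

Since Vmax cancels, v₂/v₁ = [S]₂(Km+[S]₁) / [S]₁(Km+[S]₂).
= 4.85×(6.76+19.4) / (19.4×(6.76+4.85)) = 126.9/225.2 = 0.563.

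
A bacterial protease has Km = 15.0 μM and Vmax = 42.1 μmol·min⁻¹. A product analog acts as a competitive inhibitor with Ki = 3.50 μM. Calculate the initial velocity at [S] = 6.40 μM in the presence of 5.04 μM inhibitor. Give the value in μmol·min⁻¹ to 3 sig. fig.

α = 1 + [I]/Ki = 1 + 5.04/3.50 = 2.440.
For a competitive inhibitor, Vmax is unchanged and the apparent Km becomes α·Km: Km,app = 36.6 μM, Vmax,app = 42.1 μmol·min⁻¹.
v = Vmax,app·[S]/(Km,app + [S]) = 42.1 × 6.40/(36.6 + 6.40) = 6.27 μmol·min⁻¹.

6.27 μmol·min⁻¹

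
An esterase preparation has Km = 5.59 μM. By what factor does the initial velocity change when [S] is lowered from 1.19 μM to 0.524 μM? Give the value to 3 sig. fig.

0.488

The fractional saturations are [S]/(Km+[S]) = 1.19/6.780 = 0.1755 and 0.524/6.114 = 0.08570.
v₂/v₁ is just their ratio: 0.08570/0.1755 = 0.488.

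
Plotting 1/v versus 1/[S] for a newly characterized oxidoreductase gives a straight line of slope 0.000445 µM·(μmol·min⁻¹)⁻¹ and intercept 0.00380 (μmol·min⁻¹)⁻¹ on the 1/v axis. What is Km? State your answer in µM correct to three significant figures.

0.117 µM

y-intercept = 1/Vmax ⇒ Vmax = 263 μmol·min⁻¹; slope = Km/Vmax ⇒ Km = slope × Vmax.
Km = 0.000445 × 263 = 0.117 µM.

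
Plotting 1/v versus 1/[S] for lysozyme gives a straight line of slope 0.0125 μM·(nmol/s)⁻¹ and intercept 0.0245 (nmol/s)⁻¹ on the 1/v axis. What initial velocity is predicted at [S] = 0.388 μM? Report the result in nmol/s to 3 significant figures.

The y-intercept is 1/Vmax, so Vmax = 1/0.0245 = 40.8 nmol/s.
The slope is Km/Vmax, so Km = 0.0125 × 40.8 = 0.510 μM.
Then v = 40.8 × 0.388/(0.510 + 0.388) = 17.6 nmol/s.

17.6 nmol/s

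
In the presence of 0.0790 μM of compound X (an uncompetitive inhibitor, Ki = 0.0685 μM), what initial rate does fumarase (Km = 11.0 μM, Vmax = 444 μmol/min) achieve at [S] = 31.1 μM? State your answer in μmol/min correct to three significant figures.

177 μmol/min

α = 1 + [I]/Ki = 1 + 0.0790/0.0685 = 2.153.
For an uncompetitive inhibitor, both parameters are divided by α, giving Vmax/α and Km/α: Km,app = 5.11 μM, Vmax,app = 206 μmol/min.
v = Vmax,app·[S]/(Km,app + [S]) = 206 × 31.1/(5.11 + 31.1) = 177 μmol/min.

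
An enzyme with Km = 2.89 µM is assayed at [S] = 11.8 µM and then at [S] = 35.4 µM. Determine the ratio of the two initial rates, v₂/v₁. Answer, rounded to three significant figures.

Since Vmax cancels, v₂/v₁ = [S]₂(Km+[S]₁) / [S]₁(Km+[S]₂).
= 35.4×(2.89+11.8) / (11.8×(2.89+35.4)) = 520.0/451.8 = 1.15.

1.15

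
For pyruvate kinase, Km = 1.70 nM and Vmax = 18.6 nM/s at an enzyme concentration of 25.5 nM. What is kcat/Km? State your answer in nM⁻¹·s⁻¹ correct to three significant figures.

0.429 nM⁻¹·s⁻¹

kcat = Vmax/[E]total = 18.6/25.5 = 0.729 s⁻¹.
kcat/Km = 0.729/1.70 = 0.429 nM⁻¹·s⁻¹.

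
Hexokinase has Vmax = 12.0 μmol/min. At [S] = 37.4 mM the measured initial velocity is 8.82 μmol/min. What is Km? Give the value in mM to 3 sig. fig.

v/Vmax = 8.82/12.0 = 0.7350 = [S]/(Km+[S]).
So Km + [S] = [S]/0.7350 = 50.88 mM, giving Km = 50.88 − 37.4 = 13.5 mM.

13.5 mM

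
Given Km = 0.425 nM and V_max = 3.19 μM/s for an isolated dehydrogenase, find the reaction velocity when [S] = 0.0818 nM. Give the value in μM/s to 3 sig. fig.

v = Vmax·[S]/(Km + [S]) = 3.19 × 0.0818 / (0.425 + 0.0818)
  = 0.2609 / 0.5068 = 0.515 μM/s.

0.515 μM/s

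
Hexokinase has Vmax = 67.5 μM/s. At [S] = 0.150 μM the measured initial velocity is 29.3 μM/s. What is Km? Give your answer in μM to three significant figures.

0.196 μM

v/Vmax = 29.3/67.5 = 0.4341 = [S]/(Km+[S]).
So Km + [S] = [S]/0.4341 = 0.3456 μM, giving Km = 0.3456 − 0.150 = 0.196 μM.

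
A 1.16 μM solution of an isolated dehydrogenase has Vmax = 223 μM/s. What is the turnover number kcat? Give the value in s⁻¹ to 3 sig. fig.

192 s⁻¹

kcat = Vmax/[E]total = 223 μM/s / 1.16 μM = 192 s⁻¹.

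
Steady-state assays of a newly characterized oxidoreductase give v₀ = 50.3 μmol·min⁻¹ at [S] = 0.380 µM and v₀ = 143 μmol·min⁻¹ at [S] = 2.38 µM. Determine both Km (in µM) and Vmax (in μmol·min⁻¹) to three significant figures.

Km = 1.28 µM; Vmax = 220 μmol·min⁻¹

From v = Vmax[S]/(Km+[S]), each point gives Vmax = v(Km+[S])/[S].
Equating: 50.3(Km+0.380)/0.380 = 143(Km+2.38)/2.38.
132.4·Km + 50.3 = 60.08·Km + 143, so (132.4 − 60.08)·Km = 143 − 50.3.
Km = 92.70/72.28 = 1.28 µM; then Vmax = 50.3(1.28+0.380)/0.380 = 220 μmol·min⁻¹.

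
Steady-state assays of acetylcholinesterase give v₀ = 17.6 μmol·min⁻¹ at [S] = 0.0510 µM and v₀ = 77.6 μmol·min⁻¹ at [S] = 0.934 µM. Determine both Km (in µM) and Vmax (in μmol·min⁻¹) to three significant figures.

Km = 0.229 µM; Vmax = 96.6 μmol·min⁻¹

In reciprocal form, 1/v = (Km/Vmax)·(1/[S]) + 1/Vmax. The two points give (1/[S], 1/v) = (19.61, 0.05682) and (1.071, 0.01289).
Slope = (0.05682 − 0.01289)/(19.61 − 1.071) = 0.002370; intercept = 0.05682 − 0.002370×19.61 = 0.01035.
Vmax = 1/intercept = 96.6 μmol·min⁻¹; Km = slope × Vmax = 0.002370 × 96.6 = 0.229 µM.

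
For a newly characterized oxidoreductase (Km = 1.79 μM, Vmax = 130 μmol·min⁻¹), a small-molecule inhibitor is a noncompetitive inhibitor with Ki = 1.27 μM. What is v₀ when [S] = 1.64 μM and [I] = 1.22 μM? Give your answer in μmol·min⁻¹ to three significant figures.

31.7 μmol·min⁻¹

With α = 1 + [I]/Ki = 1 + 1.22/1.27 = 1.961, the noncompetitive rate law is v = (Vmax/α)·[S] / (Km + [S]).
v = (130/1.961)×1.64 / (1.79 + 1.64) = 108.7/3.430 = 31.7 μmol·min⁻¹.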